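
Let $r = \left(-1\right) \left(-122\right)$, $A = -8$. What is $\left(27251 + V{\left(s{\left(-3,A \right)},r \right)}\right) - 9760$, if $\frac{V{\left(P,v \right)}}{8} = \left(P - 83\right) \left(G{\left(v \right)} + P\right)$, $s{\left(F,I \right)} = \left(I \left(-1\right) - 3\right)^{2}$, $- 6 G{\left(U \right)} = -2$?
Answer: $\frac{17209}{3} \approx 5736.3$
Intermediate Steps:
$G{\left(U \right)} = \frac{1}{3}$ ($G{\left(U \right)} = \left(- \frac{1}{6}\right) \left(-2\right) = \frac{1}{3}$)
$s{\left(F,I \right)} = \left(-3 - I\right)^{2}$ ($s{\left(F,I \right)} = \left(- I - 3\right)^{2} = \left(-3 - I\right)^{2}$)
$r = 122$
$V{\left(P,v \right)} = 8 \left(-83 + P\right) \left(\frac{1}{3} + P\right)$ ($V{\left(P,v \right)} = 8 \left(P - 83\right) \left(\frac{1}{3} + P\right) = 8 \left(-83 + P\right) \left(\frac{1}{3} + P\right)$)
$\left(27251 + V{\left(s{\left(-3,A \right)},r \right)}\right) - 9760 = \left(27251 - \left(\frac{664}{3} - 8 \left(3 - 8\right)^{4} + \frac{1984 \left(3 - 8\right)^{2}}{3}\right)\right) - 9760 = \left(27251 - \left(\frac{664}{3} - 5000 + \frac{49600}{3}\right)\right) - 9760 = \left(27251 - \left(\frac{50264}{3} - 5000\right)\right) - 9760 = \left(27251 - \frac{35264}{3}\right) - 9760 = \frac{46489}{3} - 9760 = \frac{17209}{3}$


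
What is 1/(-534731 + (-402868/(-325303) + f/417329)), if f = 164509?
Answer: -12341670517/6599453667792218 ≈ -1.8701e-6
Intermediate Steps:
1/(-534731 + (-402868/(-325303) + f/417329)) = 1/(-534731 + (-402868/(-325303) + 164509/417329)) = 1/(-534731 + (-402868*(-1/325303) + 164509*(1/417329))) = 1/(-534731 + (402868/325303 + 164509/417329)) = 1/(-534731 + 20149433709/12341670517) = 1/(-6599453667792218/12341670517) = -12341670517/6599453667792218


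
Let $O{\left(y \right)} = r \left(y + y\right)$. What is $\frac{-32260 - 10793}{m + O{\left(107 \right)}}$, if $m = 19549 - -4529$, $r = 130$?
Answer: $- \frac{43053}{51898} \approx -0.82957$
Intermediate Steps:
$O{\left(y \right)} = 260 y$ ($O{\left(y \right)} = 130 \left(y + y\right) = 130 \cdot 2 y = 260 y$)
$m = 24078$ ($m = 19549 + 4529 = 24078$)
$\frac{-32260 - 10793}{m + O{\left(107 \right)}} = \frac{-32260 - 10793}{24078 + 260 \cdot 107} = - \frac{43053}{24078 + 27820} = - \frac{43053}{51898}$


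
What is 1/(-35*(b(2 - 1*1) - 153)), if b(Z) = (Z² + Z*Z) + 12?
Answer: 1/4865 ≈ 0.00020555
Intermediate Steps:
b(Z) = 12 + 2*Z² (b(Z) = (Z² + Z²) + 12 = 2*Z² + 12 = 12 + 2*Z²)
1/(-35*(b(2 - 1*1) - 153)) = 1/(-35*((12 + 2*(2 - 1*1)²) - 153)) = 1/(-35*((12 + 2*(2 - 1)²) - 153)) = 1/(-35*((12 + 2*1²) - 153)) = 1/(-35*((12 + 2*1) - 153)) = 1/(-35*((12 + 2) - 153)) = 1/(-35*(14 - 153)) = 1/(-35*(-139)) = 1/4865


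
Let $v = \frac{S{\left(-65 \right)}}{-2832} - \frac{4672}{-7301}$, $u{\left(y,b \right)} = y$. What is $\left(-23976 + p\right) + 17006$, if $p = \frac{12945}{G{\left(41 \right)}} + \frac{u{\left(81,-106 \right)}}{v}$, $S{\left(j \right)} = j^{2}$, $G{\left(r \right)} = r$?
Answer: $- \frac{4874648229997}{722240461} \approx -6749.3$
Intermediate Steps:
$v = - \frac{17615621}{20676432}$ ($v = \frac{\left(-65\right)^{2}}{-2832} - \frac{4672}{-7301} = 4225 \left(- \frac{1}{2832}\right) - - \frac{4672}{7301} = - \frac{4225}{2832} + \frac{4672}{7301} = - \frac{17615621}{20676432} \approx -0.85197$)
$p = \frac{159367783173}{722240461}$ ($p = \frac{12945}{41} + \frac{81}{- \frac{17615621}{20676432}} = 12945 \cdot \frac{1}{41} + 81 \left(- \frac{20676432}{17615621}\right) = \frac{12945}{41} - \frac{1674790992}{17615621} = \frac{159367783173}{722240461} \approx 220.66$)
$\left(-23976 + p\right) + 17006 = \left(-23976 + \frac{159367783173}{722240461}\right) + 17006 = - \frac{17157069509763}{722240461} + 17006 = - \frac{4874648229997}{722240461}$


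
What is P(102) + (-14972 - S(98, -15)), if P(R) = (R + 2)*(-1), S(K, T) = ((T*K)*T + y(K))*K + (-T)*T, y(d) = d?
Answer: -2185355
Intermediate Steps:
S(K, T) = -T² + K*(K + K*T²) (S(K, T) = ((T*K)*T + K)*K + (-T)*T = ((K*T)*T + K)*K - T² = (K*T² + K)*K - T² = (K + K*T²)*K - T² = K*(K + K*T²) - T² = -T² + K*(K + K*T²))
P(R) = -2 - R (P(R) = (2 + R)*(-1) = -2 - R)
P(102) + (-14972 - S(98, -15)) = (-2 - 1*102) + (-14972 - (98² - 1*(-15)² + 98²*(-15)²)) = (-2 - 102) + (-14972 - (9604 - 1*225 + 9604*225)) = -104 + (-14972 - (9604 - 225 + 2160900)) = -104 + (-14972 - 1*2170279) = -104 + (-14972 - 2170279) = -104 - 2185251 = -2185355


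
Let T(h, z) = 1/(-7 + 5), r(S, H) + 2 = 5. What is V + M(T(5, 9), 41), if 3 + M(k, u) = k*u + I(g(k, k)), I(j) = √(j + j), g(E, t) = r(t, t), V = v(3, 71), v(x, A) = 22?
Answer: -3/2 + √6 ≈ 0.94949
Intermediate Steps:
V = 22
r(S, H) = 3 (r(S, H) = -2 + 5 = 3)
g(E, t) = 3
T(h, z) = -½ (T(h, z) = 1/(-2) = -½)
I(j) = √2*√j (I(j) = √(2*j) = √2*√j)
M(k, u) = -3 + √6 + k*u (M(k, u) = -3 + (k*u + √2*√3) = -3 + (k*u + √6) = -3 + (√6 + k*u) = -3 + √6 + k*u)
V + M(T(5, 9), 41) = 22 + (-3 + √6 - ½*41) = 22 + (-3 + √6 - 41/2) = 22 + (-47/2 + √6) = -3/2 + √6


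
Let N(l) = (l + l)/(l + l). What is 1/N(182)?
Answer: 1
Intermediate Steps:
N(l) = 1 (N(l) = (2*l)/((2*l)) = (2*l)*(1/(2*l)) = 1)
1/N(182) = 1/1 = 1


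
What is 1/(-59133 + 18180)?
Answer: -1/40953 ≈ -2.4418e-5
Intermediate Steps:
1/(-59133 + 18180) = 1/(-40953) = -1/40953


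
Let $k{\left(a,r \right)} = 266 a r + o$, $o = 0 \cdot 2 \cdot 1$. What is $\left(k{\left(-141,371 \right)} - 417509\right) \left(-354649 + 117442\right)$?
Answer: $3399706467645$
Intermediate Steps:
$o = 0$ ($o = 0 \cdot 1 = 0$)
$k{\left(a,r \right)} = 266 a r$ ($k{\left(a,r \right)} = 266 a r + 0 = 266 a r$)
$\left(k{\left(-141,371 \right)} - 417509\right) \left(-354649 + 117442\right) = \left(266 \left(-141\right) 371 - 417509\right) \left(-354649 + 117442\right) = \left(-13914726 - 417509\right) \left(-237207\right) = \left(-14332235\right) \left(-237207\right) = 3399706467645$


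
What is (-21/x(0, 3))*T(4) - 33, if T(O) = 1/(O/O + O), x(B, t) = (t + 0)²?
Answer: -502/15 ≈ -33.467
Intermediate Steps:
x(B, t) = t²
T(O) = 1/(1 + O)
(-21/x(0, 3))*T(4) - 33 = (-21/(3²))/(1 + 4) - 33 = -21/9/5 - 33 = -21*⅑*(⅕) - 33 = -7/3*⅕ - 33 = -7/15 - 33 = -502/15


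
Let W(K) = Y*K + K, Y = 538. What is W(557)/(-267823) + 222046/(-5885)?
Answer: -5566894383/143285305 ≈ -38.852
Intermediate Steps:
W(K) = 539*K (W(K) = 538*K + K = 539*K)
W(557)/(-267823) + 222046/(-5885) = (539*557)/(-267823) + 222046/(-5885) = 300223*(-1/267823) + 222046*(-1/5885) = -300223/267823 - 20186/535 = -5566894383/143285305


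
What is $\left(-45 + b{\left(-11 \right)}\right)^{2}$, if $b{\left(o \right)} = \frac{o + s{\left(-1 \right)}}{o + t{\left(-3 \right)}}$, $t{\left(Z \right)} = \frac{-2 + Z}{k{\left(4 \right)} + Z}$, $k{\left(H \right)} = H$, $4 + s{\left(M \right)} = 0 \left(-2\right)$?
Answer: $\frac{497025}{256} \approx 1941.5$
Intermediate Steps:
$s{\left(M \right)} = -4$ ($s{\left(M \right)} = -4 + 0 \left(-2\right) = -4 + 0 = -4$)
$t{\left(Z \right)} = \frac{-2 + Z}{4 + Z}$
$b{\left(o \right)} = \frac{-4 + o}{-5 + o}$ ($b{\left(o \right)} = \frac{o - 4}{o + \frac{-2 - 3}{4 - 3}} = \frac{-4 + o}{o + 1^{-1} \left(-5\right)} = \frac{-4 + o}{o + 1 \left(-5\right)} = \frac{-4 + o}{o - 5} = \frac{-4 + o}{-5 + o}$)
$\left(-45 + b{\left(-11 \right)}\right)^{2} = \left(-45 + \frac{-4 - 11}{-5 - 11}\right)^{2} = \left(-45 + \frac{1}{-16} \left(-15\right)\right)^{2} = \left(-45 - - \frac{15}{16}\right)^{2} = \left(-45 + \frac{15}{16}\right)^{2} = \left(- \frac{705}{16}\right)^{2} = \frac{497025}{256}$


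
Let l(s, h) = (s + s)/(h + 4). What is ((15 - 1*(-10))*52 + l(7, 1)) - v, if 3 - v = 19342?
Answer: 103209/5 ≈ 20642.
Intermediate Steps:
l(s, h) = 2*s/(4 + h) (l(s, h) = (2*s)/(4 + h) = 2*s/(4 + h))
v = -19339 (v = 3 - 1*19342 = 3 - 19342 = -19339)
((15 - 1*(-10))*52 + l(7, 1)) - v = ((15 - 1*(-10))*52 + 2*7/(4 + 1)) - 1*(-19339) = ((15 + 10)*52 + 2*7/5) + 19339 = (25*52 + 2*7*(⅕)) + 19339 = (1300 + 14/5) + 19339 = 6514/5 + 19339 = 103209/5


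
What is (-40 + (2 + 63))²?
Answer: 625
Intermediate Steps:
(-40 + (2 + 63))² = (-40 + 65)² = 25² = 625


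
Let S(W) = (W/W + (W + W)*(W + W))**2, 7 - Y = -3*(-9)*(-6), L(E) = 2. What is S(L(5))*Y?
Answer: 48841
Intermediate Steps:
Y = 169 (Y = 7 - (-3*(-9))*(-6) = 7 - 27*(-6) = 7 - 1*(-162) = 7 + 162 = 169)
S(W) = (1 + 4*W**2)**2 (S(W) = (1 + (2*W)*(2*W))**2 = (1 + 4*W**2)**2)
S(L(5))*Y = (1 + 4*2**2)**2*169 = (1 + 4*4)**2*169 = (1 + 16)**2*169 = 17**2*169 = 289*169 = 48841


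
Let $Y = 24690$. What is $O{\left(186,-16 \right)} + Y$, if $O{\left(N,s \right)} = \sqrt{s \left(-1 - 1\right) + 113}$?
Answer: $24690 + \sqrt{145} \approx 24702.0$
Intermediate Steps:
$O{\left(N,s \right)} = \sqrt{113 - 2 s}$ ($O{\left(N,s \right)} = \sqrt{s \left(-2\right) + 113} = \sqrt{- 2 s + 113} = \sqrt{113 - 2 s}$)
$O{\left(186,-16 \right)} + Y = \sqrt{113 - -32} + 24690 = \sqrt{113 + 32} + 24690 = \sqrt{145} + 24690 = 24690 + \sqrt{145}$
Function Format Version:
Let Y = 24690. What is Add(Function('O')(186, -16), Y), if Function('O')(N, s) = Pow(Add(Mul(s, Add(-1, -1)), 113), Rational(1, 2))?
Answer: Add(24690, Pow(145, Rational(1, 2))) ≈ 24702.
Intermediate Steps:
Function('O')(N, s) = Pow(Add(113, Mul(-2, s)), Rational(1, 2)) (Function('O')(N, s) = Pow(Add(Mul(s, -2), 113), Rational(1, 2)) = Pow(Add(Mul(-2, s), 113), Rational(1, 2)) = Pow(Add(113, Mul(-2, s)), Rational(1, 2)))
Add(Function('O')(186, -16), Y) = Add(Pow(Add(113, Mul(-2, -16)), Rational(1, 2)), 24690) = Add(Pow(Add(113, 32), Rational(1, 2)), 24690) = Add(Pow(145, Rational(1, 2)), 24690) = Add(24690, Pow(145, Rational(1, 2)))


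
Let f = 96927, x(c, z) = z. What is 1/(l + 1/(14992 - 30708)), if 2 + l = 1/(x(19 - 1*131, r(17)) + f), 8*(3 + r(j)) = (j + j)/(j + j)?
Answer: -12186076388/24372802441 ≈ -0.49999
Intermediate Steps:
r(j) = -23/8 (r(j) = -3 + ((j + j)/(j + j))/8 = -3 + ((2*j)/((2*j)))/8 = -3 + ((2*j)*(1/(2*j)))/8 = -3 + (⅛)*1 = -3 + ⅛ = -23/8)
l = -1550778/775393 (l = -2 + 1/(-23/8 + 96927) = -2 + 1/(775393/8) = -2 + 8/775393 = -1550778/775393 ≈ -2.0000)
1/(l + 1/(14992 - 30708)) = 1/(-1550778/775393 + 1/(14992 - 30708)) = 1/(-1550778/775393 + 1/(-15716)) = 1/(-1550778/775393 - 1/15716) = 1/(-24372802441/12186076388) = -12186076388/24372802441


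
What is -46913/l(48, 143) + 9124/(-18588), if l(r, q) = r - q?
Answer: 217788016/441465 ≈ 493.33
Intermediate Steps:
-46913/l(48, 143) + 9124/(-18588) = -46913/(48 - 1*143) + 9124/(-18588) = -46913/(48 - 143) + 9124*(-1/18588) = -46913/(-95) - 2281/4647 = -46913*(-1/95) - 2281/4647 = 46913/95 - 2281/4647 = 217788016/441465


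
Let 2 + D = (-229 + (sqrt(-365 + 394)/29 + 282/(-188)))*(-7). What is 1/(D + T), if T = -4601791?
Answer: -76231546/350678795162479 + 4*sqrt(29)/350678795162479 ≈ -2.1738e-7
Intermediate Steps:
D = 3223/2 - 7*sqrt(29)/29 (D = -2 + (-229 + (sqrt(-365 + 394)/29 + 282/(-188)))*(-7) = -2 + (-229 + (sqrt(29)*(1/29) + 282*(-1/188)))*(-7) = -2 + (-229 + (sqrt(29)/29 - 3/2))*(-7) = -2 + (-229 + (-3/2 + sqrt(29)/29))*(-7) = -2 + (-461/2 + sqrt(29)/29)*(-7) = -2 + (3227/2 - 7*sqrt(29)/29) = 3223/2 - 7*sqrt(29)/29 ≈ 1610.2)
1/(D + T) = 1/((3223/2 - 7*sqrt(29)/29) - 4601791) = 1/(-9200359/2 - 7*sqrt(29)/29)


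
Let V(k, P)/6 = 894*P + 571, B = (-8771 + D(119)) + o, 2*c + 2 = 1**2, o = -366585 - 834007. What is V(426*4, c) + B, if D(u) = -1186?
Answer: -1209805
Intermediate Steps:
o = -1200592
c = -1/2 (c = -1 + (1/2)*1**2 = -1 + (1/2)*1 = -1 + 1/2 = -1/2 ≈ -0.50000)
B = -1210549 (B = (-8771 - 1186) - 1200592 = -9957 - 1200592 = -1210549)
V(k, P) = 3426 + 5364*P (V(k, P) = 6*(894*P + 571) = 6*(571 + 894*P) = 3426 + 5364*P)
V(426*4, c) + B = (3426 + 5364*(-1/2)) - 1210549 = (3426 - 2682) - 1210549 = 744 - 1210549 = -1209805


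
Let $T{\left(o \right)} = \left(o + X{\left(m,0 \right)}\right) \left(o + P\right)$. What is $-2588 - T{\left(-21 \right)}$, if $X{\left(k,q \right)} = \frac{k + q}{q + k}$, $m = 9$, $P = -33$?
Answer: $-3668$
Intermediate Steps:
$X{\left(k,q \right)} = 1$ ($X{\left(k,q \right)} = \frac{k + q}{k + q} = 1$)
$T{\left(o \right)} = \left(1 + o\right) \left(-33 + o\right)$ ($T{\left(o \right)} = \left(o + 1\right) \left(o - 33\right) = \left(1 + o\right) \left(-33 + o\right)$)
$-2588 - T{\left(-21 \right)} = -2588 - \left(-33 + \left(-21\right)^{2} - -672\right) = -2588 - \left(-33 + 441 + 672\right) = -2588 - 1080 = -3668$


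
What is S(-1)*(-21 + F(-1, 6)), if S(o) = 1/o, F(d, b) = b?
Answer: 15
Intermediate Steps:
S(-1)*(-21 + F(-1, 6)) = (-21 + 6)/(-1) = -1*(-15) = 15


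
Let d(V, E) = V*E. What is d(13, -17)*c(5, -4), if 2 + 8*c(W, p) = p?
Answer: 663/4 ≈ 165.75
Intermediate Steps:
c(W, p) = -1/4 + p/8
d(V, E) = E*V
d(13, -17)*c(5, -4) = (-17*13)*(-1/4 + (1/8)*(-4)) = -221*(-1/4 - 1/2) = -221*(-3/4) = 663/4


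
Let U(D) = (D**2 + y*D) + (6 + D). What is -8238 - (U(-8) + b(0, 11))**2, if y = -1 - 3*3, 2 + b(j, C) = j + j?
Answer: -27838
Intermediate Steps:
b(j, C) = -2 + 2*j (b(j, C) = -2 + (j + j) = -2 + 2*j)
y = -10 (y = -1 - 9 = -10)
U(D) = 6 + D**2 - 9*D (U(D) = (D**2 - 10*D) + (6 + D) = 6 + D**2 - 9*D)
-8238 - (U(-8) + b(0, 11))**2 = -8238 - ((6 + (-8)**2 - 9*(-8)) + (-2 + 2*0))**2 = -8238 - ((6 + 64 + 72) + (-2 + 0))**2 = -8238 - (142 - 2)**2 = -8238 - 1*140**2 = -8238 - 1*19600 = -8238 - 19600 = -27838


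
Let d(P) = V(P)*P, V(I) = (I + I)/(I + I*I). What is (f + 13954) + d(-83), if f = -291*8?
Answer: 476749/41 ≈ 11628.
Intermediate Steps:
V(I) = 2*I/(I + I²) (V(I) = (2*I)/(I + I²) = 2*I/(I + I²))
f = -2328
d(P) = 2*P/(1 + P) (d(P) = (2/(1 + P))*P = 2*P/(1 + P))
(f + 13954) + d(-83) = (-2328 + 13954) + 2*(-83)/(1 - 83) = 11626 + 2*(-83)/(-82) = 11626 + 2*(-83)*(-1/82) = 11626 + 83/41 = 476749/41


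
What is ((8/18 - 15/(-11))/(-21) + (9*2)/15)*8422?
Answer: 97518338/10395 ≈ 9381.3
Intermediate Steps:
((8/18 - 15/(-11))/(-21) + (9*2)/15)*8422 = ((8*(1/18) - 15*(-1/11))*(-1/21) + 18*(1/15))*8422 = ((4/9 + 15/11)*(-1/21) + 6/5)*8422 = ((179/99)*(-1/21) + 6/5)*8422 = (-179/2079 + 6/5)*8422 = (11579/10395)*8422 = 97518338/10395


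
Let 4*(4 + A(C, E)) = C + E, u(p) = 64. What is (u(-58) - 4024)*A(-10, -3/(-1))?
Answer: 22770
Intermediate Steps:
A(C, E) = -4 + C/4 + E/4 (A(C, E) = -4 + (C + E)/4 = -4 + (C/4 + E/4) = -4 + C/4 + E/4)
(u(-58) - 4024)*A(-10, -3/(-1)) = (64 - 4024)*(-4 + (¼)*(-10) + (-3/(-1))/4) = -3960*(-4 - 5/2 + (-3*(-1))/4) = -3960*(-4 - 5/2 + (¼)*3) = -3960*(-4 - 5/2 + ¾) = -3960*(-23/4) = 22770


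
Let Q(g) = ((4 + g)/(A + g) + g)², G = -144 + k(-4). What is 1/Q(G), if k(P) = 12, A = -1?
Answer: 17689/303735184 ≈ 5.8238e-5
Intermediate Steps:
G = -132 (G = -144 + 12 = -132)
Q(g) = (g + (4 + g)/(-1 + g))² (Q(g) = ((4 + g)/(-1 + g) + g)² = (g + (4 + g)/(-1 + g))²)
1/Q(G) = 1/((4 + (-132)²)²/(-1 - 132)²) = 1/((4 + 17424)²/(-133)²) = 1/((1/17689)*17428²) = 1/((1/17689)*303735184) = 1/(303735184/17689) = 17689/303735184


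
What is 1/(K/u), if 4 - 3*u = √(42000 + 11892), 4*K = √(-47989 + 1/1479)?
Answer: 4*I*√104973104670*(-2 + 3*√1497)/106463595 ≈ 1.3886*I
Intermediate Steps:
K = I*√104973104670/5916 (K = √(-47989 + 1/1479)/4 = √(-70975730/1479)/4 = (I*√104973104670/1479)/4 = I*√104973104670/5916 ≈ 54.766*I)
u = 4/3 - 2*√1497 (u = 4/3 - √(42000 + 11892)/3 = 4/3 - 2*√1497 ≈ -76.049)
1/(K/u) = 1/((I*√104973104670/5916)/(4/3 - 2*√1497)) = 1/(I*√104973104670/(5916*(4/3 - 2*√1497))) = -2*I*√104973104670*(4/3 - 2*√1497)/35487865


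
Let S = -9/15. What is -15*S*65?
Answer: 585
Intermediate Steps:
S = -⅗ (S = -9*1/15 = -⅗ ≈ -0.60000)
-15*S*65 = -15*(-⅗)*65 = 9*65 = 585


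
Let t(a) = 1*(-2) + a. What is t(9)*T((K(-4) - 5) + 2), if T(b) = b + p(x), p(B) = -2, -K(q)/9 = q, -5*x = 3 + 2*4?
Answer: 217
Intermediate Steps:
x = -11/5 (x = -(3 + 2*4)/5 = -(3 + 8)/5 = -⅕*11 = -11/5 ≈ -2.2000)
K(q) = -9*q
t(a) = -2 + a
T(b) = -2 + b (T(b) = b - 2 = -2 + b)
t(9)*T((K(-4) - 5) + 2) = (-2 + 9)*(-2 + ((-9*(-4) - 5) + 2)) = 7*(-2 + ((36 - 5) + 2)) = 7*(-2 + (31 + 2)) = 7*(-2 + 33) = 7*31 = 217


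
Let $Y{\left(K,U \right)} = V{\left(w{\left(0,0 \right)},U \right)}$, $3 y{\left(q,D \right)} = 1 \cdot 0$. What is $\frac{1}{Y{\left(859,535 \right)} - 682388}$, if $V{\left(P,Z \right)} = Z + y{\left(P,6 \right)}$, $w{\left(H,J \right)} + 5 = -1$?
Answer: $- \frac{1}{681853} \approx -1.4666 \cdot 10^{-6}$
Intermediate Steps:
$y{\left(q,D \right)} = 0$ ($y{\left(q,D \right)} = \frac{1 \cdot 0}{3} = \frac{1}{3} \cdot 0 = 0$)
$w{\left(H,J \right)} = -6$ ($w{\left(H,J \right)} = -5 - 1 = -6$)
$V{\left(P,Z \right)} = Z$ ($V{\left(P,Z \right)} = Z + 0 = Z$)
$Y{\left(K,U \right)} = U$
$\frac{1}{Y{\left(859,535 \right)} - 682388} = \frac{1}{535 - 682388} = \frac{1}{-681853} = - \frac{1}{681853}$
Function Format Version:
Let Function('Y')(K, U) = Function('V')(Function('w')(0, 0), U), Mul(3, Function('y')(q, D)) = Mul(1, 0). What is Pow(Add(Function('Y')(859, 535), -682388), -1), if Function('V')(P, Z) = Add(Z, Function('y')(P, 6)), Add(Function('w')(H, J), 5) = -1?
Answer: Rational(-1, 681853) ≈ -1.4666e-6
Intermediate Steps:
Function('y')(q, D) = 0 (Function('y')(q, D) = Mul(Rational(1, 3), Mul(1, 0)) = Mul(Rational(1, 3), 0) = 0)
Function('w')(H, J) = -6 (Function('w')(H, J) = Add(-5, -1) = -6)
Function('V')(P, Z) = Z (Function('V')(P, Z) = Add(Z, 0) = Z)
Function('Y')(K, U) = U
Pow(Add(Function('Y')(859, 535), -682388), -1) = Pow(Add(535, -682388), -1) = Pow(-681853, -1) = Rational(-1, 681853)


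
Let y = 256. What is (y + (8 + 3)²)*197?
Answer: 74269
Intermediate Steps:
(y + (8 + 3)²)*197 = (256 + (8 + 3)²)*197 = (256 + 11²)*197 = (256 + 121)*197 = 377*197 = 74269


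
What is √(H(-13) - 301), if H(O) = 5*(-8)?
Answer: I*√341 ≈ 18.466*I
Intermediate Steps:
H(O) = -40
√(H(-13) - 301) = √(-40 - 301) = √(-341) = I*√341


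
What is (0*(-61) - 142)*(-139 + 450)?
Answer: -44162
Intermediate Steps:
(0*(-61) - 142)*(-139 + 450) = (0 - 142)*311 = -142*311 = -44162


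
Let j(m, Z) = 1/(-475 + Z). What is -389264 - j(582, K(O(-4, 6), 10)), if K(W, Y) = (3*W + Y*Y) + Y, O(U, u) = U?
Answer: -146752527/377 ≈ -3.8926e+5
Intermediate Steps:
K(W, Y) = Y + Y² + 3*W (K(W, Y) = (3*W + Y²) + Y = (Y² + 3*W) + Y = Y + Y² + 3*W)
-389264 - j(582, K(O(-4, 6), 10)) = -389264 - 1/(-475 + (10 + 10² + 3*(-4))) = -389264 - 1/(-475 + (10 + 100 - 12)) = -389264 - 1/(-475 + 98) = -389264 - 1/(-377) = -389264 - 1*(-1/377) = -389264 + 1/377 = -146752527/377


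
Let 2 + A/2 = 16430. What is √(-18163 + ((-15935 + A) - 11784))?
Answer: I*√13026 ≈ 114.13*I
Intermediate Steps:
A = 32856 (A = -4 + 2*16430 = -4 + 32860 = 32856)
√(-18163 + ((-15935 + A) - 11784)) = √(-18163 + ((-15935 + 32856) - 11784)) = √(-18163 + (16921 - 11784)) = √(-18163 + 5137) = √(-13026) = I*√13026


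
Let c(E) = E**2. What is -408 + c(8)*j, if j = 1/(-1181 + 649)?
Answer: -54280/133 ≈ -408.12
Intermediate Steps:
j = -1/532 (j = 1/(-532) = -1/532 ≈ -0.0018797)
-408 + c(8)*j = -408 + 8**2*(-1/532) = -408 + 64*(-1/532) = -408 - 16/133 = -54280/133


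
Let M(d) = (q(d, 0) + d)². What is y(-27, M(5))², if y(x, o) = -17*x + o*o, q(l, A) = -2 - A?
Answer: 291600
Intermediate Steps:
M(d) = (-2 + d)² (M(d) = ((-2 - 1*0) + d)² = ((-2 + 0) + d)² = (-2 + d)²)
y(x, o) = o² - 17*x (y(x, o) = -17*x + o² = o² - 17*x)
y(-27, M(5))² = (((-2 + 5)²)² - 17*(-27))² = ((3²)² + 459)² = (9² + 459)² = (81 + 459)² = 540² = 291600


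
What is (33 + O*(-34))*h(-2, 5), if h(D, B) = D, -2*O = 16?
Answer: -610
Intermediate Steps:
O = -8 (O = -½*16 = -8)
(33 + O*(-34))*h(-2, 5) = (33 - 8*(-34))*(-2) = (33 + 272)*(-2) = 305*(-2) = -610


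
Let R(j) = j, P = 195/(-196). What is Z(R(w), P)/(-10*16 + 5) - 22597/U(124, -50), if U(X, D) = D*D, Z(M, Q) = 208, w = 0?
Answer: -804507/77500 ≈ -10.381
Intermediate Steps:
P = -195/196 (P = 195*(-1/196) = -195/196 ≈ -0.99490)
U(X, D) = D²
Z(R(w), P)/(-10*16 + 5) - 22597/U(124, -50) = 208/(-10*16 + 5) - 22597/((-50)²) = 208/(-160 + 5) - 22597/2500 = 208/(-155) - 22597*1/2500 = 208*(-1/155) - 22597/2500 = -208/155 - 22597/2500 = -804507/77500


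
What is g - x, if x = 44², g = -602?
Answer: -2538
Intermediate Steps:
x = 1936
g - x = -602 - 1*1936 = -602 - 1936 = -2538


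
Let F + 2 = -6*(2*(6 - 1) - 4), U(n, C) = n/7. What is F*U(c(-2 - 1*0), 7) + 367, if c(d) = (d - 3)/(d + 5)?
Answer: 7897/21 ≈ 376.05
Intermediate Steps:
c(d) = (-3 + d)/(5 + d)
U(n, C) = n/7 (U(n, C) = n*(1/7) = n/7)
F = -38 (F = -2 - 6*(2*(6 - 1) - 4) = -2 - 6*(2*5 - 4) = -2 - 6*(10 - 4) = -2 - 6*6 = -2 - 36 = -38)
F*U(c(-2 - 1*0), 7) + 367 = -38*(-3 + (-2 - 1*0))/(5 + (-2 - 1*0))/7 + 367 = -38*(-3 + (-2 + 0))/(5 + (-2 + 0))/7 + 367 = -38*(-3 - 2)/(5 - 2)/7 + 367 = -38*-5/3/7 + 367 = -38*(1/3)*(-5)/7 + 367 = -38*(-5)/(7*3) + 367 = -38*(-5/21) + 367 = 190/21 + 367 = 7897/21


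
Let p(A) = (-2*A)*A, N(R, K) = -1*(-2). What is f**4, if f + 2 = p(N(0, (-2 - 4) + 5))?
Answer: 10000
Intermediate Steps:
N(R, K) = 2
p(A) = -2*A**2
f = -10 (f = -2 - 2*2**2 = -2 - 2*4 = -2 - 8 = -10)
f**4 = (-10)**4 = 10000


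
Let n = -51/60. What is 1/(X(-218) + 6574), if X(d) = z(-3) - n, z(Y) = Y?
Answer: 20/131437 ≈ 0.00015216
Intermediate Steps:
n = -17/20 (n = -51*1/60 = -17/20 ≈ -0.85000)
X(d) = -43/20 (X(d) = -3 - 1*(-17/20) = -3 + 17/20 = -43/20)
1/(X(-218) + 6574) = 1/(-43/20 + 6574) = 1/(131437/20) = 20/131437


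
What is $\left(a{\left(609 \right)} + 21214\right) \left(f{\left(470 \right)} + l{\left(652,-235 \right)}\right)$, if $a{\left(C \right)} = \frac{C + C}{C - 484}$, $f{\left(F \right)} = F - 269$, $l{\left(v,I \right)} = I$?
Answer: $- \frac{90200912}{125} \approx -7.2161 \cdot 10^{5}$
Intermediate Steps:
$f{\left(F \right)} = -269 + F$
$a{\left(C \right)} = \frac{2 C}{-484 + C}$
$\left(a{\left(609 \right)} + 21214\right) \left(f{\left(470 \right)} + l{\left(652,-235 \right)}\right) = \left(2 \cdot 609 \frac{1}{-484 + 609} + 21214\right) \left(\left(-269 + 470\right) - 235\right) = \left(2 \cdot 609 \cdot \frac{1}{125} + 21214\right) \left(201 - 235\right) = \left(2 \cdot 609 \cdot \frac{1}{125} + 21214\right) \left(-34\right) = \left(\frac{1218}{125} + 21214\right) \left(-34\right) = \frac{2652968}{125} \left(-34\right) = - \frac{90200912}{125}$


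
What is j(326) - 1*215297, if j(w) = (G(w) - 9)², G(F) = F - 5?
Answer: -117953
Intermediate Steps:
G(F) = -5 + F
j(w) = (-14 + w)² (j(w) = ((-5 + w) - 9)² = (-14 + w)²)
j(326) - 1*215297 = (-14 + 326)² - 1*215297 = 312² - 215297 = 97344 - 215297 = -117953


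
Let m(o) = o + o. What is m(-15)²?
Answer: 900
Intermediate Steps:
m(o) = 2*o
m(-15)² = (2*(-15))² = (-30)² = 900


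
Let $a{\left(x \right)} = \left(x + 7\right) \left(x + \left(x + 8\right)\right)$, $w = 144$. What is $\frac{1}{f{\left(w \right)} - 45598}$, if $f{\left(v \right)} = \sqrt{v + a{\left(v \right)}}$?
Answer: $- \frac{22799}{1039566382} - \frac{\sqrt{11210}}{1039566382} \approx -2.2033 \cdot 10^{-5}$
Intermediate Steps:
$a{\left(x \right)} = \left(7 + x\right) \left(8 + 2 x\right)$ ($a{\left(x \right)} = \left(7 + x\right) \left(x + \left(8 + x\right)\right) = \left(7 + x\right) \left(8 + 2 x\right)$)
$f{\left(v \right)} = \sqrt{56 + 2 v^{2} + 23 v}$ ($f{\left(v \right)} = \sqrt{v + \left(56 + 2 v^{2} + 22 v\right)} = \sqrt{56 + 2 v^{2} + 23 v}$)
$\frac{1}{f{\left(w \right)} - 45598} = \frac{1}{\sqrt{56 + 2 \cdot 144^{2} + 23 \cdot 144} - 45598} = \frac{1}{\sqrt{56 + 2 \cdot 20736 + 3312} - 45598} = \frac{1}{\sqrt{56 + 41472 + 3312} - 45598} = \frac{1}{\sqrt{44840} - 45598} = \frac{1}{2 \sqrt{11210} - 45598} = \frac{1}{-45598 + 2 \sqrt{11210}}$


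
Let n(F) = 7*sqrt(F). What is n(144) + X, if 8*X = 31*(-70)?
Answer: -749/4 ≈ -187.25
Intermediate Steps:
X = -1085/4 (X = (31*(-70))/8 = (1/8)*(-2170) = -1085/4 ≈ -271.25)
n(144) + X = 7*sqrt(144) - 1085/4 = 7*12 - 1085/4 = 84 - 1085/4 = -749/4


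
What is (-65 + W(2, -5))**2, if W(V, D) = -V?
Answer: 4489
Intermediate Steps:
(-65 + W(2, -5))**2 = (-65 - 1*2)**2 = (-65 - 2)**2 = (-67)**2 = 4489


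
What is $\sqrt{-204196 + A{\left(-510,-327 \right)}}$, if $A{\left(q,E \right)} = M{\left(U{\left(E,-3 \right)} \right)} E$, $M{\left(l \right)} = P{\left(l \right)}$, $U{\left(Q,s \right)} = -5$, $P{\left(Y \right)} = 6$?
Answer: $i \sqrt{206158} \approx 454.05 i$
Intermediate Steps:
$M{\left(l \right)} = 6$
$A{\left(q,E \right)} = 6 E$
$\sqrt{-204196 + A{\left(-510,-327 \right)}} = \sqrt{-204196 + 6 \left(-327\right)} = \sqrt{-204196 - 1962} = \sqrt{-206158} = i \sqrt{206158}$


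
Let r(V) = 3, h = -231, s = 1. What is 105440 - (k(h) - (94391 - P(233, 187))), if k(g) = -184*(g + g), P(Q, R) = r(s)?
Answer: 114820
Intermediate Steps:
P(Q, R) = 3
k(g) = -368*g
105440 - (k(h) - (94391 - P(233, 187))) = 105440 - (-368*(-231) - (94391 - 1*3)) = 105440 - (85008 - (94391 - 3)) = 105440 - (85008 - 1*94388) = 105440 - (85008 - 94388) = 105440 - 1*(-9380) = 105440 + 9380 = 114820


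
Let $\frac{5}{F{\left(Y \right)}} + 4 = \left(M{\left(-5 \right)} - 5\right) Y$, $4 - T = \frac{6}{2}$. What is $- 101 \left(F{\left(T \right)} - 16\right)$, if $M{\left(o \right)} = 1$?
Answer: $\frac{13433}{8} \approx 1679.1$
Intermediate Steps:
$T = 1$ ($T = 4 - \frac{6}{2} = 4 - 6 \cdot \frac{1}{2} = 4 - 3 = 1$)
$F{\left(Y \right)} = \frac{5}{-4 - 4 Y}$ ($F{\left(Y \right)} = \frac{5}{-4 + \left(1 - 5\right) Y} = \frac{5}{-4 - 4 Y}$)
$- 101 \left(F{\left(T \right)} - 16\right) = - 101 \left(- \frac{5}{4 + 4 \cdot 1} - 16\right) = - 101 \left(- \frac{5}{4 + 4} - 16\right) = - 101 \left(- \frac{5}{8} - 16\right) = \left(-101\right) \left(- \frac{133}{8}\right) = \frac{13433}{8}$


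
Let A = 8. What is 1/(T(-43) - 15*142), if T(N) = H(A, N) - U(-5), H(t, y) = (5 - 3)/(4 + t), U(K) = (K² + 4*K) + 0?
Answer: -6/12809 ≈ -0.00046842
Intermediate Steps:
U(K) = K² + 4*K
H(t, y) = 2/(4 + t)
T(N) = -29/6 (T(N) = 2/(4 + 8) - (-5)*(4 - 5) = 2/12 - (-5)*(-1) = 2*(1/12) - 1*5 = ⅙ - 5 = -29/6)
1/(T(-43) - 15*142) = 1/(-29/6 - 15*142) = 1/(-29/6 - 2130) = 1/(-12809/6) = -6/12809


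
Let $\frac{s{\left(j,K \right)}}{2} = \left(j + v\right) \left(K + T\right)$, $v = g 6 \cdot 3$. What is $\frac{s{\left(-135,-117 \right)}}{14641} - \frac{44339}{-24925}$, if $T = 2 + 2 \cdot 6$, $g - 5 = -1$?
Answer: $\frac{972643949}{364926925} \approx 2.6653$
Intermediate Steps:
$g = 4$ ($g = 5 - 1 = 4$)
$T = 14$ ($T = 2 + 12 = 14$)
$v = 72$ ($v = 4 \cdot 6 \cdot 3 = 24 \cdot 3 = 72$)
$s{\left(j,K \right)} = 2 \left(14 + K\right) \left(72 + j\right)$ ($s{\left(j,K \right)} = 2 \left(j + 72\right) \left(K + 14\right) = 2 \left(72 + j\right) \left(14 + K\right) = 2 \left(14 + K\right) \left(72 + j\right)$)
$\frac{s{\left(-135,-117 \right)}}{14641} - \frac{44339}{-24925} = \frac{2016 + 28 \left(-135\right) + 144 \left(-117\right) + 2 \left(-117\right) \left(-135\right)}{14641} - \frac{44339}{-24925} = \left(2016 - 3780 - 16848 + 31590\right) \frac{1}{14641} - - \frac{44339}{24925} = 12978 \cdot \frac{1}{14641} + \frac{44339}{24925} = \frac{12978}{14641} + \frac{44339}{24925} = \frac{972643949}{364926925}$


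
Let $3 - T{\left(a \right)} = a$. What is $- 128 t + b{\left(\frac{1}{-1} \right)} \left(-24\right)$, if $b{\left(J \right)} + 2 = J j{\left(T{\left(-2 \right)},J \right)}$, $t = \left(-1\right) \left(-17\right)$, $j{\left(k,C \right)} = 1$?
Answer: $-2104$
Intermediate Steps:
$T{\left(a \right)} = 3 - a$
$t = 17$
$b{\left(J \right)} = -2 + J$ ($b{\left(J \right)} = -2 + J 1 = -2 + J$)
$- 128 t + b{\left(\frac{1}{-1} \right)} \left(-24\right) = \left(-128\right) 17 + \left(-2 + \frac{1}{-1}\right) \left(-24\right) = -2176 + \left(-2 - 1\right) \left(-24\right) = -2176 - -72 = -2176 + 72 = -2104$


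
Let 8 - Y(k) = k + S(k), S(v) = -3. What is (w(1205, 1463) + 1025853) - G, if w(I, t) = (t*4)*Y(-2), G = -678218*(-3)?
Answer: -932725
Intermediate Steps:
Y(k) = 11 - k (Y(k) = 8 - (k - 3) = 8 - (-3 + k) = 8 + (3 - k) = 11 - k)
G = 2034654
w(I, t) = 52*t (w(I, t) = (t*4)*(11 - 1*(-2)) = (4*t)*(11 + 2) = (4*t)*13 = 52*t)
(w(1205, 1463) + 1025853) - G = (52*1463 + 1025853) - 1*2034654 = (76076 + 1025853) - 2034654 = 1101929 - 2034654 = -932725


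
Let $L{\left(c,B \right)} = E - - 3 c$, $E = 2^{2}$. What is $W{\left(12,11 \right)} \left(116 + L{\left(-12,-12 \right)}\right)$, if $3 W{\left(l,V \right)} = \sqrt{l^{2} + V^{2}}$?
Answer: $28 \sqrt{265} \approx 455.81$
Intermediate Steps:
$W{\left(l,V \right)} = \frac{\sqrt{V^{2} + l^{2}}}{3}$ ($W{\left(l,V \right)} = \frac{\sqrt{l^{2} + V^{2}}}{3} = \frac{\sqrt{V^{2} + l^{2}}}{3}$)
$E = 4$
$L{\left(c,B \right)} = 4 + 3 c$ ($L{\left(c,B \right)} = 4 - - 3 c = 4 + 3 c$)
$W{\left(12,11 \right)} \left(116 + L{\left(-12,-12 \right)}\right) = \frac{\sqrt{11^{2} + 12^{2}}}{3} \left(116 + \left(4 + 3 \left(-12\right)\right)\right) = \frac{\sqrt{121 + 144}}{3} \left(116 + \left(4 - 36\right)\right) = \frac{\sqrt{265}}{3} \left(116 - 32\right) = \frac{\sqrt{265}}{3} \cdot 84 = 28 \sqrt{265}$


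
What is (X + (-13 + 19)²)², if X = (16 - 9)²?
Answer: 7225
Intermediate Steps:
X = 49 (X = 7² = 49)
(X + (-13 + 19)²)² = (49 + (-13 + 19)²)² = (49 + 6²)² = (49 + 36)² = 85² = 7225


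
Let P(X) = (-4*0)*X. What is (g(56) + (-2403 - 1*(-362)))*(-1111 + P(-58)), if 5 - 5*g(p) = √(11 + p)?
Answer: 2266440 + 1111*√67/5 ≈ 2.2683e+6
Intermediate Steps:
g(p) = 1 - √(11 + p)/5
P(X) = 0 (P(X) = 0*X = 0)
(g(56) + (-2403 - 1*(-362)))*(-1111 + P(-58)) = ((1 - √(11 + 56)/5) + (-2403 - 1*(-362)))*(-1111 + 0) = ((1 - √67/5) + (-2403 + 362))*(-1111) = ((1 - √67/5) - 2041)*(-1111) = (-2040 - √67/5)*(-1111) = 2266440 + 1111*√67/5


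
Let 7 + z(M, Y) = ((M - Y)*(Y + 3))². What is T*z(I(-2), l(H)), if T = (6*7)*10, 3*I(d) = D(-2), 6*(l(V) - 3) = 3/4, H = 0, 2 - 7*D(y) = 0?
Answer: 435292235/3072 ≈ 1.4170e+5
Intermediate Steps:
D(y) = 2/7 (D(y) = 2/7 - ⅐*0 = 2/7 + 0 = 2/7)
l(V) = 25/8 (l(V) = 3 + (3/4)/6 = 3 + (3*(¼))/6 = 3 + (⅙)*(¾) = 3 + ⅛ = 25/8)
I(d) = 2/21 (I(d) = (⅓)*(2/7) = 2/21)
T = 420 (T = 42*10 = 420)
z(M, Y) = -7 + (3 + Y)²*(M - Y)² (z(M, Y) = -7 + ((M - Y)*(Y + 3))² = -7 + ((M - Y)*(3 + Y))² = -7 + ((3 + Y)*(M - Y))² = -7 + (3 + Y)²*(M - Y)²)
T*z(I(-2), l(H)) = 420*(-7 + (3 + 25/8)²*(2/21 - 1*25/8)²) = 420*(-7 + (49/8)²*(2/21 - 25/8)²) = 420*(-7 + 2401*(-509/168)²/64) = 420*(-7 + (2401/64)*(259081/28224)) = 420*(-7 + 12694969/36864) = 420*(12436921/36864) = 435292235/3072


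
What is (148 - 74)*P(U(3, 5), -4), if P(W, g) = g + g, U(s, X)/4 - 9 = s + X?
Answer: -592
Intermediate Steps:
U(s, X) = 36 + 4*X + 4*s (U(s, X) = 36 + 4*(s + X) = 36 + 4*(X + s) = 36 + (4*X + 4*s) = 36 + 4*X + 4*s)
P(W, g) = 2*g
(148 - 74)*P(U(3, 5), -4) = (148 - 74)*(2*(-4)) = 74*(-8) = -592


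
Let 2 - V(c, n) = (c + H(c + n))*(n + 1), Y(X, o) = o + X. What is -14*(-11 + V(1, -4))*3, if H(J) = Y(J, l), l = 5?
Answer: 0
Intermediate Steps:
Y(X, o) = X + o
H(J) = 5 + J (H(J) = J + 5 = 5 + J)
V(c, n) = 2 - (1 + n)*(5 + n + 2*c) (V(c, n) = 2 - (c + (5 + (c + n)))*(n + 1) = 2 - (c + (5 + c + n))*(1 + n) = 2 - (5 + n + 2*c)*(1 + n) = 2 - (1 + n)*(5 + n + 2*c))
-14*(-11 + V(1, -4))*3 = -14*(-11 + (-3 - 1*(-4) - 2*1 - 1*1*(-4) - 1*(-4)*(5 + 1 - 4)))*3 = -14*(-11 + (-3 + 4 - 2 + 4 - 1*(-4)*2))*3 = -14*(-11 + (-3 + 4 - 2 + 4 + 8))*3 = -14*(-11 + 11)*3 = -14*0*3 = 0*3 = 0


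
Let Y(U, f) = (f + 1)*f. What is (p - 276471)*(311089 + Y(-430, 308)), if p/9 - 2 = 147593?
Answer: 427339445724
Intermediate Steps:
p = 1328355 (p = 18 + 9*147593 = 18 + 1328337 = 1328355)
Y(U, f) = f*(1 + f) (Y(U, f) = (1 + f)*f = f*(1 + f))
(p - 276471)*(311089 + Y(-430, 308)) = (1328355 - 276471)*(311089 + 308*(1 + 308)) = 1051884*(311089 + 308*309) = 1051884*(311089 + 95172) = 1051884*406261 = 427339445724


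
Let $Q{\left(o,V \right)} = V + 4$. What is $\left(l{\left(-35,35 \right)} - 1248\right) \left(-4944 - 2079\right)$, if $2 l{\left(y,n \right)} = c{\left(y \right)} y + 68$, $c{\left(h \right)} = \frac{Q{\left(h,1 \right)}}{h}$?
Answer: $\frac{17016729}{2} \approx 8.5084 \cdot 10^{6}$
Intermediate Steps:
$Q{\left(o,V \right)} = 4 + V$
$c{\left(h \right)} = \frac{5}{h}$ ($c{\left(h \right)} = \frac{4 + 1}{h} = \frac{5}{h}$)
$l{\left(y,n \right)} = \frac{73}{2}$ ($l{\left(y,n \right)} = \frac{\frac{5}{y} y + 68}{2} = \frac{5 + 68}{2} = \frac{1}{2} \cdot 73 = \frac{73}{2}$)
$\left(l{\left(-35,35 \right)} - 1248\right) \left(-4944 - 2079\right) = \left(\frac{73}{2} - 1248\right) \left(-4944 - 2079\right) = \left(- \frac{2423}{2}\right) \left(-7023\right) = \frac{17016729}{2}$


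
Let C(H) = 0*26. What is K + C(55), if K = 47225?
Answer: 47225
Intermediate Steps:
C(H) = 0
K + C(55) = 47225 + 0 = 47225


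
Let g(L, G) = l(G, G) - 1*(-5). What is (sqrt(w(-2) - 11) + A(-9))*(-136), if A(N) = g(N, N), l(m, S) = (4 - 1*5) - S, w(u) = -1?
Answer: -1768 - 272*I*sqrt(3) ≈ -1768.0 - 471.12*I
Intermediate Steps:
l(m, S) = -1 - S (l(m, S) = (4 - 5) - S = -1 - S)
g(L, G) = 4 - G (g(L, G) = (-1 - G) - 1*(-5) = (-1 - G) + 5 = 4 - G)
A(N) = 4 - N
(sqrt(w(-2) - 11) + A(-9))*(-136) = (sqrt(-1 - 11) + (4 - 1*(-9)))*(-136) = (sqrt(-12) + (4 + 9))*(-136) = (2*I*sqrt(3) + 13)*(-136) = (13 + 2*I*sqrt(3))*(-136) = -1768 - 272*I*sqrt(3)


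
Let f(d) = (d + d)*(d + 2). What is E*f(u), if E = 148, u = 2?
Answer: 2368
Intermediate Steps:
f(d) = 2*d*(2 + d) (f(d) = (2*d)*(2 + d) = 2*d*(2 + d))
E*f(u) = 148*(2*2*(2 + 2)) = 148*(2*2*4) = 148*16 = 2368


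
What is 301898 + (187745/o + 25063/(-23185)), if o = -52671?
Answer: 368665261741132/1221177135 ≈ 3.0189e+5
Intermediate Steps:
301898 + (187745/o + 25063/(-23185)) = 301898 + (187745/(-52671) + 25063/(-23185)) = 301898 + (187745*(-1/52671) + 25063*(-1/23185)) = 301898 + (-187745/52671 - 25063/23185) = 301898 - 5672961098/1221177135 = 368665261741132/1221177135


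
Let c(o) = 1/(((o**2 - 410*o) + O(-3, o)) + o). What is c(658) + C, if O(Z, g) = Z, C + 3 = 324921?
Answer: 53234240203/163839 ≈ 3.2492e+5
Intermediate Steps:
C = 324918 (C = -3 + 324921 = 324918)
c(o) = 1/(-3 + o**2 - 409*o) (c(o) = 1/(((o**2 - 410*o) - 3) + o) = 1/((-3 + o**2 - 410*o) + o) = 1/(-3 + o**2 - 409*o))
c(658) + C = 1/(-3 + 658**2 - 409*658) + 324918 = 1/(-3 + 432964 - 269122) + 324918 = 1/163839 + 324918 = 53234240203/163839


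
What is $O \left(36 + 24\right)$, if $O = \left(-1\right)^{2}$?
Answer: $60$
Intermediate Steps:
$O = 1$
$O \left(36 + 24\right) = 1 \left(36 + 24\right) = 1 \cdot 60 = 60$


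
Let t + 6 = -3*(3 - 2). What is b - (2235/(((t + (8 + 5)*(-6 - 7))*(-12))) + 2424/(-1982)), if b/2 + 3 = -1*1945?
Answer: -2748861783/705592 ≈ -3895.8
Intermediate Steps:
t = -9 (t = -6 - 3*(3 - 2) = -6 - 3*1 = -6 - 3 = -9)
b = -3896 (b = -6 + 2*(-1*1945) = -6 + 2*(-1945) = -6 - 3890 = -3896)
b - (2235/(((t + (8 + 5)*(-6 - 7))*(-12))) + 2424/(-1982)) = -3896 - (2235/(((-9 + (8 + 5)*(-6 - 7))*(-12))) + 2424/(-1982)) = -3896 - (2235/(((-9 + 13*(-13))*(-12))) + 2424*(-1/1982)) = -3896 - (2235/(((-9 - 169)*(-12))) - 1212/991) = -3896 - (2235/((-178*(-12))) - 1212/991) = -3896 - (2235/2136 - 1212/991) = -3896 - (2235*(1/2136) - 1212/991) = -3896 - (745/712 - 1212/991) = -3896 - 1*(-124649/705592) = -3896 + 124649/705592 = -2748861783/705592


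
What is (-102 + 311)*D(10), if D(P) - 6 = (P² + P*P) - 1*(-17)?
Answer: 46607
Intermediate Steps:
D(P) = 23 + 2*P² (D(P) = 6 + ((P² + P*P) - 1*(-17)) = 6 + ((P² + P²) + 17) = 6 + (2*P² + 17) = 6 + (17 + 2*P²) = 23 + 2*P²)
(-102 + 311)*D(10) = (-102 + 311)*(23 + 2*10²) = 209*(23 + 2*100) = 209*(23 + 200) = 209*223 = 46607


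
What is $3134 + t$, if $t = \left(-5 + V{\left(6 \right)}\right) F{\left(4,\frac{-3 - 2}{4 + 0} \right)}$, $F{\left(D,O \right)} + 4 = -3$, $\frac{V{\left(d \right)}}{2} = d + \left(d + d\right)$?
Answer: $2917$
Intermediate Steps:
$V{\left(d \right)} = 6 d$ ($V{\left(d \right)} = 2 \left(d + \left(d + d\right)\right) = 2 \left(d + 2 d\right) = 2 \cdot 3 d = 6 d$)
$F{\left(D,O \right)} = -7$ ($F{\left(D,O \right)} = -4 - 3 = -7$)
$t = -217$ ($t = \left(-5 + 6 \cdot 6\right) \left(-7\right) = \left(-5 + 36\right) \left(-7\right) = 31 \left(-7\right) = -217$)
$3134 + t = 3134 - 217 = 2917$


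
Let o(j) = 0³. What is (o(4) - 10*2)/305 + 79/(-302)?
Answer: -6027/18422 ≈ -0.32716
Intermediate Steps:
o(j) = 0
(o(4) - 10*2)/305 + 79/(-302) = (0 - 10*2)/305 + 79/(-302) = (0 - 20)*(1/305) + 79*(-1/302) = -20*1/305 - 79/302 = -4/61 - 79/302 = -6027/18422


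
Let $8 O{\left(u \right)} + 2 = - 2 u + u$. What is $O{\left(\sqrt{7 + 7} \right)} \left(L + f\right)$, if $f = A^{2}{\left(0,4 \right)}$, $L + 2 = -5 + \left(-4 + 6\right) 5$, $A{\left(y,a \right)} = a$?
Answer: $- \frac{19}{4} - \frac{19 \sqrt{14}}{8} \approx -13.636$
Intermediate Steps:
$O{\left(u \right)} = - \frac{1}{4} - \frac{u}{8}$ ($O{\left(u \right)} = - \frac{1}{4} + \frac{- 2 u + u}{8} = - \frac{1}{4} + \frac{\left(-1\right) u}{8} = - \frac{1}{4} - \frac{u}{8}$)
$L = 3$ ($L = -2 - \left(5 - \left(-4 + 6\right) 5\right) = -2 + \left(-5 + 2 \cdot 5\right) = -2 + \left(-5 + 10\right) = -2 + 5 = 3$)
$f = 16$ ($f = 4^{2} = 16$)
$O{\left(\sqrt{7 + 7} \right)} \left(L + f\right) = \left(- \frac{1}{4} - \frac{\sqrt{7 + 7}}{8}\right) \left(3 + 16\right) = \left(- \frac{1}{4} - \frac{\sqrt{14}}{8}\right) 19 = - \frac{19}{4} - \frac{19 \sqrt{14}}{8}$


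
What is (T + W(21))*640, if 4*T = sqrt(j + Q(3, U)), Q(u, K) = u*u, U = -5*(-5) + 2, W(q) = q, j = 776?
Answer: 13440 + 160*sqrt(785) ≈ 17923.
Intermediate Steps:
U = 27 (U = 25 + 2 = 27)
Q(u, K) = u**2
T = sqrt(785)/4 (T = sqrt(776 + 3**2)/4 = sqrt(776 + 9)/4 = sqrt(785)/4 ≈ 7.0045)
(T + W(21))*640 = (sqrt(785)/4 + 21)*640 = (21 + sqrt(785)/4)*640 = 13440 + 160*sqrt(785)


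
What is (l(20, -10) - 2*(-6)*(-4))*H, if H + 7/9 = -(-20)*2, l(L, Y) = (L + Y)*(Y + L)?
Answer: 18356/9 ≈ 2039.6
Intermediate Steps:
l(L, Y) = (L + Y)**2 (l(L, Y) = (L + Y)*(L + Y) = (L + Y)**2)
H = 353/9 (H = -7/9 - (-20)*2 = -7/9 - 4*(-10) = -7/9 + 40 = 353/9 ≈ 39.222)
(l(20, -10) - 2*(-6)*(-4))*H = ((20 - 10)**2 - 2*(-6)*(-4))*(353/9) = (10**2 + 12*(-4))*(353/9) = (100 - 48)*(353/9) = 52*(353/9) = 18356/9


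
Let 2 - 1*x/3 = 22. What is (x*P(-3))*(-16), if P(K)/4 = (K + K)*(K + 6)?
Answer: -69120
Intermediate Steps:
x = -60 (x = 6 - 3*22 = 6 - 66 = -60)
P(K) = 8*K*(6 + K) (P(K) = 4*((K + K)*(K + 6)) = 4*((2*K)*(6 + K)) = 4*(2*K*(6 + K)) = 8*K*(6 + K))
(x*P(-3))*(-16) = -480*(-3)*(6 - 3)*(-16) = -480*(-3)*3*(-16) = -60*(-72)*(-16) = 4320*(-16) = -69120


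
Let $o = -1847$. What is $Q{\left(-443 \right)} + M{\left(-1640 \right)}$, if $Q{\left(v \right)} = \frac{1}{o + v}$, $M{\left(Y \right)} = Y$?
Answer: $- \frac{3755601}{2290} \approx -1640.0$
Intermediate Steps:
$Q{\left(v \right)} = \frac{1}{-1847 + v}$
$Q{\left(-443 \right)} + M{\left(-1640 \right)} = \frac{1}{-1847 - 443} - 1640 = \frac{1}{-2290} - 1640 = - \frac{1}{2290} - 1640 = - \frac{3755601}{2290}$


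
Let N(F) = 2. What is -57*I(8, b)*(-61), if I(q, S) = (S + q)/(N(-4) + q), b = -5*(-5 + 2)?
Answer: 79971/10 ≈ 7997.1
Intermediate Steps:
b = 15 (b = -5*(-3) = 15)
I(q, S) = (S + q)/(2 + q)
-57*I(8, b)*(-61) = -57*(15 + 8)/(2 + 8)*(-61) = -57*23/10*(-61) = -1311/10*(-61) = 79971/10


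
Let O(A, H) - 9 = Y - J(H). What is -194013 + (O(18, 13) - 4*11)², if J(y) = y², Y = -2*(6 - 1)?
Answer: -148217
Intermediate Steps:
Y = -10 (Y = -2*5 = -10)
O(A, H) = -1 - H² (O(A, H) = 9 + (-10 - H²) = -1 - H²)
-194013 + (O(18, 13) - 4*11)² = -194013 + ((-1 - 1*13²) - 4*11)² = -194013 + ((-1 - 1*169) - 44)² = -194013 + ((-1 - 169) - 44)² = -194013 + (-170 - 44)² = -194013 + (-214)² = -194013 + 45796 = -148217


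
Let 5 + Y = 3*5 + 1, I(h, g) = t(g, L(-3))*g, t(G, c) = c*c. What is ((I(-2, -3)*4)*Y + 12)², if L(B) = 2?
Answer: 266256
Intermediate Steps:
t(G, c) = c²
I(h, g) = 4*g (I(h, g) = 2²*g = 4*g)
Y = 11 (Y = -5 + (3*5 + 1) = -5 + (15 + 1) = -5 + 16 = 11)
((I(-2, -3)*4)*Y + 12)² = (((4*(-3))*4)*11 + 12)² = (-12*4*11 + 12)² = (-48*11 + 12)² = (-528 + 12)² = (-516)² = 266256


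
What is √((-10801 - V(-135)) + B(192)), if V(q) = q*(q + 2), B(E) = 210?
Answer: I*√28546 ≈ 168.96*I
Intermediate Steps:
V(q) = q*(2 + q)
√((-10801 - V(-135)) + B(192)) = √((-10801 - (-135)*(2 - 135)) + 210) = √((-10801 - (-135)*(-133)) + 210) = √((-10801 - 1*17955) + 210) = √((-10801 - 17955) + 210) = √(-28756 + 210) = √(-28546) = I*√28546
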